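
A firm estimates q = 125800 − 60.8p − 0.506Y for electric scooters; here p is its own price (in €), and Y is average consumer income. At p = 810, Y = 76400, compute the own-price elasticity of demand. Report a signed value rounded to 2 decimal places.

-1.30

At the given values, q = 125800 − 60.8(810) − 0.506(76400) = 37893.6.
∂q/∂p = −60.8.
E = (-60.8) × (810/37893.6) = -1.2996…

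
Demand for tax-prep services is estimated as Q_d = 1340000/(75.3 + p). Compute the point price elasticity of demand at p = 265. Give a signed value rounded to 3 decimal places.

dQ_d/dp = −1340000/(75.3 + p)² = -11.5713. At p = 265, Q_d = 3937.7.
Ed = (dQ_d/dp)·(p/Q_d) = (-11.5713) × (265/3937.7) = -0.77872…

-0.779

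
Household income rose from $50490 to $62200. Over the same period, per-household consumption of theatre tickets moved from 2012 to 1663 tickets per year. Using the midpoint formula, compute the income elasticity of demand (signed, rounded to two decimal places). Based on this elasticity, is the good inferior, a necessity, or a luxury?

%ΔQ = (1663 − 2012)/[( 2012 + 1663)/2] = -349/1837.5 = -0.189931…
%ΔIncome = (62200 − 50490)/[( 50490 + 62200)/2] = 11710/56345 = 0.207826…
E_income = (-349/1837.5) / (11710/56345) = -0.9138…
E_income < 0 ⇒ inferior good.

-0.91; inferior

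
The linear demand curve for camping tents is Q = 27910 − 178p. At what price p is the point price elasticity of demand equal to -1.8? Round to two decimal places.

Ed = −178p/(27910 − 178p). Set this equal to -1.8:
178p = 1.8·(27910 − 178p) ⇒ 178p(1 + 1.8) = 1.8·27910
p = 1.8·27910 / (178·2.8) = 100.7985…

100.80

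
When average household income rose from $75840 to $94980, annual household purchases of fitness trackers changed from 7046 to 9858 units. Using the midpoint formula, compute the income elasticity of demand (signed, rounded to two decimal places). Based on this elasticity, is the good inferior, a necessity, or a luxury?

%ΔQ = (9858 − 7046)/[( 7046 + 9858)/2] = 2812/8452 = 0.332702…
%ΔIncome = (94980 − 75840)/[( 75840 + 94980)/2] = 19140/85410 = 0.224095…
E_income = (2812/8452) / (19140/85410) = 1.4846…
E_income > 1 ⇒ normal good, luxury.

1.48; luxury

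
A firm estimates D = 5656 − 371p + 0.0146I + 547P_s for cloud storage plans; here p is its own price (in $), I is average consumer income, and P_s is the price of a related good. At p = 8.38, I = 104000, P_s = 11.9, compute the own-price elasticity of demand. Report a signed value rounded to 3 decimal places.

-0.294

At the given values, D = 5656 − 371(8.38) + 0.0146(104000) + 547(11.9) = 10574.72.
∂D/∂p = −371.
E = (-371) × (8.38/10574.72) = -0.29400…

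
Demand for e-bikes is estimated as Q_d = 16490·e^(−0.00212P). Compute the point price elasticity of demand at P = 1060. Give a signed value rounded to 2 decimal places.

dQ_d/dP = −0.00212·Q_d = -3.69496. At P = 1060, Q_d = 1742.91.
Ed = (dQ_d/dP)·(P/Q_d) = (-3.69496) × (1060/1742.91) = -2.2472

-2.25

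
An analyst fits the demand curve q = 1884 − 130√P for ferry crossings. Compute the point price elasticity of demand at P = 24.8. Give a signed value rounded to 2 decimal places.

-0.26

dq/dP = −130/(2√P) = -13.0523. At P = 24.8, q = 1236.61.
Ed = (dq/dP)·(P/q) = (-13.0523) × (24.8/1236.61) = -0.2617…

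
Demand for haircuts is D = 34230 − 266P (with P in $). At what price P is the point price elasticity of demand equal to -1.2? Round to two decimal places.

Ed = −266P/(34230 − 266P). Set this equal to -1.2:
266P = 1.2·(34230 − 266P) ⇒ 266P(1 + 1.2) = 1.2·34230
P = 1.2·34230 / (266·2.2) = 70.1913…

70.19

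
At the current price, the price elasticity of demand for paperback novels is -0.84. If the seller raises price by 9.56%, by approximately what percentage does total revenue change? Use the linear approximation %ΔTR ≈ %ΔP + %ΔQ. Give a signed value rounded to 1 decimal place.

%ΔQ ≈ Ed × %ΔP = (-0.84) × (+9.56%) = -8.0304%
%ΔTR ≈ %ΔP + %ΔQ = (+9.56%) + (-8.0304%) = +1.5296%

+1.5%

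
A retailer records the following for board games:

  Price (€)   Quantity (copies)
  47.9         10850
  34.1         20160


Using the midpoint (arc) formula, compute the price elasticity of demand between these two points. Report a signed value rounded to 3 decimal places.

-1.784

%ΔQ = (20160 − 10850) / [(10850 + 20160)/2] = 9310/15505 = 0.600451…
%ΔP = (34.1 − 47.9) / [(47.9 + 34.1)/2] = -13.8/41 = -0.336585…
Arc Ed = %ΔQ / %ΔP = (9310/15505) / (-13.8/41) = -1.78395…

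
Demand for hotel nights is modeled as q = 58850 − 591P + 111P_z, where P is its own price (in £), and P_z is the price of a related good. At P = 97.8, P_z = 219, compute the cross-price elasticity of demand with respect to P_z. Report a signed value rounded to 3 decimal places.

0.959

At the given values, q = 58850 − 591(97.8) + 111(219) = 25359.2.
∂q/∂P_z = 111.
E = (111) × (219/25359.2) = 0.95858…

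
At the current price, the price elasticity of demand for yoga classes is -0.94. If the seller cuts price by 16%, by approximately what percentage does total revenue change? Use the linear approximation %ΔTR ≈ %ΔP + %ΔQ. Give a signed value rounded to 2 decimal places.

%ΔQ ≈ Ed × %ΔP = (-0.94) × (-16%) = +15.0400%
%ΔTR ≈ %ΔP + %ΔQ = (-16%) + (+15.0400%) = -0.9600%

-0.96%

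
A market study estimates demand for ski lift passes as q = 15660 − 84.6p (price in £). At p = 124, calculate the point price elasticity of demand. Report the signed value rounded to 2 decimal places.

dq/dp = −84.6. At p = 124, q = 15660 − 84.6(124) = 5169.6.
Ed = (dq/dp)·(p/q) = −84.6 × (124/5169.6) = -2.0292…

-2.03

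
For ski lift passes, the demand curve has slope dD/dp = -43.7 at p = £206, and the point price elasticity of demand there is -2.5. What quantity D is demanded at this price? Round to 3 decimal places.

Ed = (dD/dp)·(p/D) ⇒ D = (dD/dp)·p/Ed = (-43.7)·206/(-2.5) = 3600.88

3600.880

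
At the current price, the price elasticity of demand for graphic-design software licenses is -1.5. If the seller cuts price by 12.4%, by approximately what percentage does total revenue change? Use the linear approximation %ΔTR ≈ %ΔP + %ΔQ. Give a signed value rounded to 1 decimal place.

%ΔQ ≈ Ed × %ΔP = (-1.5) × (-12.4%) = +18.6000%
%ΔTR ≈ %ΔP + %ΔQ = (-12.4%) + (+18.6000%) = +6.2000%

+6.2%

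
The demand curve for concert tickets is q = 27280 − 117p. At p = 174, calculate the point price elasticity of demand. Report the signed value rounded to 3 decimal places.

-2.941

dq/dp = −117. At p = 174, q = 27280 − 117(174) = 6922.
Ed = (dq/dp)·(p/q) = −117 × (174/6922) = -2.94105…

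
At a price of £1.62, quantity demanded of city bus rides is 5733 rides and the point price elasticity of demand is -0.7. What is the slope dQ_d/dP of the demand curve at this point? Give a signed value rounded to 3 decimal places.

Ed = (dQ_d/dP)·(P/Q_d) ⇒ dQ_d/dP = Ed·Q_d/P = (-0.7)·5733/1.62 = -2477.22222…

-2477.222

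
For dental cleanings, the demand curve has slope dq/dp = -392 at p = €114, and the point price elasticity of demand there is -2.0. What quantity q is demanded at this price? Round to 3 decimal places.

22344.000

Ed = (dq/dp)·(p/q) ⇒ q = (dq/dp)·p/Ed = (-392)·114/(-2.0) = 22344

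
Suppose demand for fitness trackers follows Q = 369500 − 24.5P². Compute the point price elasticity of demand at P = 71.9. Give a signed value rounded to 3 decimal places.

dQ/dP = −2·24.5·P = -3523.1. At P = 71.9, Q = 242844.555.
Ed = (dQ/dP)·(P/Q) = (-3523.1) × (71.9/242844.555) = -1.04309…

-1.043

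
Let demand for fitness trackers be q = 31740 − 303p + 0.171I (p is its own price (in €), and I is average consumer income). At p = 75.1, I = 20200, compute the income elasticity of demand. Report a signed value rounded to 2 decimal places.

At the given values, q = 31740 − 303(75.1) + 0.171(20200) = 12438.9.
∂q/∂I = 0.171.
E = (0.171) × (20200/12438.9) = 0.2776…

0.28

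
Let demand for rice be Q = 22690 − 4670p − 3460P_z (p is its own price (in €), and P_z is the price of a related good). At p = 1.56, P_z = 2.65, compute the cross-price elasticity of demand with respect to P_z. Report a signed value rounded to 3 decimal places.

At the given values, Q = 22690 − 4670(1.56) − 3460(2.65) = 6235.8.
∂Q/∂P_z = -3460.
E = (-3460) × (2.65/6235.8) = -1.47038…

-1.470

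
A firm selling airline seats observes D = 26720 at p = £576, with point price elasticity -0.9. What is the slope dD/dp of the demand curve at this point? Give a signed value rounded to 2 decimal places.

Ed = (dD/dp)·(p/D) ⇒ dD/dp = Ed·D/p = (-0.9)·26720/576 = -41.75

-41.75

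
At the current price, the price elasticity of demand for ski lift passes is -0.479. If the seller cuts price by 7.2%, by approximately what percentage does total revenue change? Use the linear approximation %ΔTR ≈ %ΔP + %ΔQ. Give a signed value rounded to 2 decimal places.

%ΔQ ≈ Ed × %ΔP = (-0.479) × (-7.2%) = +3.4488%
%ΔTR ≈ %ΔP + %ΔQ = (-7.2%) + (+3.4488%) = -3.7512%

-3.75%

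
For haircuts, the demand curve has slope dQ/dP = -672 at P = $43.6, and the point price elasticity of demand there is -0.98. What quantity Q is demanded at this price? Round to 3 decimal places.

29897.143

Ed = (dQ/dP)·(P/Q) ⇒ Q = (dQ/dP)·P/Ed = (-672)·43.6/(-0.98) = 29897.14285…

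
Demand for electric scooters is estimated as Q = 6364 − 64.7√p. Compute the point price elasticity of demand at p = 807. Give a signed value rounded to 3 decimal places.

dQ/dp = −64.7/(2√p) = -1.13877. At p = 807, Q = 4526.02.
Ed = (dQ/dp)·(p/Q) = (-1.13877) × (807/4526.02) = -0.20304…

-0.203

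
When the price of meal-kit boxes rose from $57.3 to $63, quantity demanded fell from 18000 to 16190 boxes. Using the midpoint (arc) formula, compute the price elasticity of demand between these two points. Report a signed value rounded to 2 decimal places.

-1.12

%ΔQ = (16190 − 18000) / [(18000 + 16190)/2] = -1810/17095 = -0.105878…
%ΔP = (63 − 57.3) / [(57.3 + 63)/2] = 5.7/60.15 = 0.094763…
Arc Ed = %ΔQ / %ΔP = (-1810/17095) / (5.7/60.15) = -1.1173…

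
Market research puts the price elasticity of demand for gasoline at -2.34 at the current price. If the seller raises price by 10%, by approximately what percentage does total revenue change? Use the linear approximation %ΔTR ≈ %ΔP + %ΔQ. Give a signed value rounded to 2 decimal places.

%ΔQ ≈ Ed × %ΔP = (-2.34) × (+10%) = -23.4000%
%ΔTR ≈ %ΔP + %ΔQ = (+10%) + (-23.4000%) = -13.4000%

-13.40%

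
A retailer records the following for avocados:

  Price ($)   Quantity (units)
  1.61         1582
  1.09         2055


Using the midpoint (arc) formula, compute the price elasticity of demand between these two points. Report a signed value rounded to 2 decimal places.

-0.68

%ΔQ = (2055 − 1582) / [(1582 + 2055)/2] = 473/1818.5 = 0.260104…
%ΔP = (1.09 − 1.61) / [(1.61 + 1.09)/2] = -0.52/1.35 = -0.385185…
Arc Ed = %ΔQ / %ΔP = (473/1818.5) / (-0.52/1.35) = -0.6752…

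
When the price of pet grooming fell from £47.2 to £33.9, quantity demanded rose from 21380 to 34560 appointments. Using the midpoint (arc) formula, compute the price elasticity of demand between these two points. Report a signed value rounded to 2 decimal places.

-1.44

%ΔQ = (34560 − 21380) / [(21380 + 34560)/2] = 13180/27970 = 0.471219…
%ΔP = (33.9 − 47.2) / [(47.2 + 33.9)/2] = -13.3/40.55 = -0.327990…
Arc Ed = %ΔQ / %ΔP = (13180/27970) / (-13.3/40.55) = -1.4366…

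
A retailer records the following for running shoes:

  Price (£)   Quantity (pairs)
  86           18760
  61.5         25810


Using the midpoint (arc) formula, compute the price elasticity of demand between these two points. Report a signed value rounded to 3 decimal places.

-0.952

%ΔQ = (25810 − 18760) / [(18760 + 25810)/2] = 7050/22285 = 0.316356…
%ΔP = (61.5 − 86) / [(86 + 61.5)/2] = -24.5/73.75 = -0.332203…
Arc Ed = %ΔQ / %ΔP = (7050/22285) / (-24.5/73.75) = -0.95229…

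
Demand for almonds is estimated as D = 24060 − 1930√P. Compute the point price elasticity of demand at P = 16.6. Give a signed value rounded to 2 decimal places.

dD/dP = −1930/(2√P) = -236.85. At P = 16.6, D = 16196.6.
Ed = (dD/dP)·(P/D) = (-236.85) × (16.6/16196.6) = -0.2427…

-0.24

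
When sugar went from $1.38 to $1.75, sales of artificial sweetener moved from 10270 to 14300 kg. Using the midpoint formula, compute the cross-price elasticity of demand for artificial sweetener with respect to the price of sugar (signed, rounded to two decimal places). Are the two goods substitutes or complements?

1.39; substitutes

%ΔQ_{artificial sweetener} = (14300 − 10270)/avg = 4030/12285 = 0.328042…
%ΔP_{sugar} = (1.75 − 1.38)/avg = 0.37/1.565 = 0.236421…
E_cross = (4030/12285) / (0.37/1.565) = 1.3875…
E_cross > 0 ⇒ the goods are substitutes.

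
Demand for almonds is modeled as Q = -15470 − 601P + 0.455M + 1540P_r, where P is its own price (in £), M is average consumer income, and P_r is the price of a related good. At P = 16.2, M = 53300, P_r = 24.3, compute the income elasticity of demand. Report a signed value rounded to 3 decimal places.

0.665

At the given values, Q = -15470 − 601(16.2) + 0.455(53300) + 1540(24.3) = 36467.3.
∂Q/∂M = 0.455.
E = (0.455) × (53300/36467.3) = 0.66502…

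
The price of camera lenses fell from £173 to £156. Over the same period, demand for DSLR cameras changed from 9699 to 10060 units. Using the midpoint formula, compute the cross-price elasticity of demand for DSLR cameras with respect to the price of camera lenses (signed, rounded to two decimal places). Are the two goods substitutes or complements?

-0.35; complements

%ΔQ_{DSLR cameras} = (10060 − 9699)/avg = 361/9879.5 = 0.036540…
%ΔP_{camera lenses} = (156 − 173)/avg = -17/164.5 = -0.103343…
E_cross = (361/9879.5) / (-17/164.5) = -0.3535…
E_cross < 0 ⇒ the goods are complements.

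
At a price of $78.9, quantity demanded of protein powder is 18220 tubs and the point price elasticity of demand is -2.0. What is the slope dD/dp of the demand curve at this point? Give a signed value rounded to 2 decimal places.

-461.85

Ed = (dD/dp)·(p/D) ⇒ dD/dp = Ed·D/p = (-2.0)·18220/78.9 = -461.8504…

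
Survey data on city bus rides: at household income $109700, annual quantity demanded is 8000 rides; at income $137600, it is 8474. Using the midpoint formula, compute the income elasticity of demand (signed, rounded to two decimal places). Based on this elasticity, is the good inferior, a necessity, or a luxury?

0.26; necessity

%ΔQ = (8474 − 8000)/[( 8000 + 8474)/2] = 474/8237 = 0.057545…
%ΔIncome = (137600 − 109700)/[( 109700 + 137600)/2] = 27900/123650 = 0.225636…
E_income = (474/8237) / (27900/123650) = 0.2550…
0 < E_income < 1 ⇒ normal good, necessity.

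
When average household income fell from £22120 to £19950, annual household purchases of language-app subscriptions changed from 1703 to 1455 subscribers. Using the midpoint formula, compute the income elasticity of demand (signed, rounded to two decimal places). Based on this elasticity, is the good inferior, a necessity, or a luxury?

1.52; luxury

%ΔQ = (1455 − 1703)/[( 1703 + 1455)/2] = -248/1579 = -0.157061…
%ΔIncome = (19950 − 22120)/[( 22120 + 19950)/2] = -2170/21035 = -0.103161…
E_income = (-248/1579) / (-2170/21035) = 1.5224…
E_income > 1 ⇒ normal good, luxury.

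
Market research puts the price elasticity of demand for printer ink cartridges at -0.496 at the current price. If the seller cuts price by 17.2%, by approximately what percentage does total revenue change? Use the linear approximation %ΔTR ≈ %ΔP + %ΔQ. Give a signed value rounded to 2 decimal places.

%ΔQ ≈ Ed × %ΔP = (-0.496) × (-17.2%) = +8.5312%
%ΔTR ≈ %ΔP + %ΔQ = (-17.2%) + (+8.5312%) = -8.6688%

-8.67%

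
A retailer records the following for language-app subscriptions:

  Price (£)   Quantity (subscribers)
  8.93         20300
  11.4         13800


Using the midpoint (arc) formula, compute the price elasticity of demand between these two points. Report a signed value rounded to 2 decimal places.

%ΔQ = (13800 − 20300) / [(20300 + 13800)/2] = -6500/17050 = -0.381231…
%ΔP = (11.4 − 8.93) / [(8.93 + 11.4)/2] = 2.47/10.165 = 0.242990…
Arc Ed = %ΔQ / %ΔP = (-6500/17050) / (2.47/10.165) = -1.5689…

-1.57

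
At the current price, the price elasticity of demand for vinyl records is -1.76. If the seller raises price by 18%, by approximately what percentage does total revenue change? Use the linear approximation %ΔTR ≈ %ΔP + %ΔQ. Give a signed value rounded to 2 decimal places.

%ΔQ ≈ Ed × %ΔP = (-1.76) × (+18%) = -31.6800%
%ΔTR ≈ %ΔP + %ΔQ = (+18%) + (-31.6800%) = -13.6800%

-13.68%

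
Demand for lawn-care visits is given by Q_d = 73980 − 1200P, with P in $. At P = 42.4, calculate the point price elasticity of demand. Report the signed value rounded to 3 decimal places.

dQ_d/dP = −1200. At P = 42.4, Q_d = 73980 − 1200(42.4) = 23100.
Ed = (dQ_d/dP)·(P/Q_d) = −1200 × (42.4/23100) = -2.20259…

-2.203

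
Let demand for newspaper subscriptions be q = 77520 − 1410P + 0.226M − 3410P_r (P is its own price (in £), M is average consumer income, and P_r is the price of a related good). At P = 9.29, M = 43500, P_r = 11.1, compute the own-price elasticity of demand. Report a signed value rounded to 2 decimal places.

-0.36

At the given values, q = 77520 − 1410(9.29) + 0.226(43500) − 3410(11.1) = 36401.1.
∂q/∂P = −1410.
E = (-1410) × (9.29/36401.1) = -0.3598…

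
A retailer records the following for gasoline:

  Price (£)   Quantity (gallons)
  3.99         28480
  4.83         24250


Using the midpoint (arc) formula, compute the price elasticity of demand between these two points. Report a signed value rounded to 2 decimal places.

-0.84

%ΔQ = (24250 − 28480) / [(28480 + 24250)/2] = -4230/26365 = -0.160439…
%ΔP = (4.83 − 3.99) / [(3.99 + 4.83)/2] = 0.84/4.41 = 0.190476…
Arc Ed = %ΔQ / %ΔP = (-4230/26365) / (0.84/4.41) = -0.8423…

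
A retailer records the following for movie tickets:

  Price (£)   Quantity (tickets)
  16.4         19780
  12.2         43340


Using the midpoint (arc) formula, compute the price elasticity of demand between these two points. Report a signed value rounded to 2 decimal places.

-2.54

%ΔQ = (43340 − 19780) / [(19780 + 43340)/2] = 23560/31560 = 0.746514…
%ΔP = (12.2 − 16.4) / [(16.4 + 12.2)/2] = -4.2/14.3 = -0.293706…
Arc Ed = %ΔQ / %ΔP = (23560/31560) / (-4.2/14.3) = -2.5417…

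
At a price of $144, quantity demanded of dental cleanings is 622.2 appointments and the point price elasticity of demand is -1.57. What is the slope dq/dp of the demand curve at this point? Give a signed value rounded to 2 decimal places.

-6.78

Ed = (dq/dp)·(p/q) ⇒ dq/dp = Ed·q/p = (-1.57)·622.2/144 = -6.7837…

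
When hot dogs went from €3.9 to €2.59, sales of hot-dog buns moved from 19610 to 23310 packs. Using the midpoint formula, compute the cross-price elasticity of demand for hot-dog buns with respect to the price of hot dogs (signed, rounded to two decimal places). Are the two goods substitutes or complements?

-0.43; complements

%ΔQ_{hot-dog buns} = (23310 − 19610)/avg = 3700/21460 = 0.172413…
%ΔP_{hot dogs} = (2.59 − 3.9)/avg = -1.31/3.245 = -0.403697…
E_cross = (3700/21460) / (-1.31/3.245) = -0.4270…
E_cross < 0 ⇒ the goods are complements.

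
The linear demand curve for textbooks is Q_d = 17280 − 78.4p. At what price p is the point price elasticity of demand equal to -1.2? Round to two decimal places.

120.22

Ed = −78.4p/(17280 − 78.4p). Set this equal to -1.2:
78.4p = 1.2·(17280 − 78.4p) ⇒ 78.4p(1 + 1.2) = 1.2·17280
p = 1.2·17280 / (78.4·2.2) = 120.2226…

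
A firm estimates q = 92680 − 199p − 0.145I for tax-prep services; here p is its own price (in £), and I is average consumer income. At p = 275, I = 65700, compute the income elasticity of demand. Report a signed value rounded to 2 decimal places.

At the given values, q = 92680 − 199(275) − 0.145(65700) = 28428.5.
∂q/∂I = -0.145.
E = (-0.145) × (65700/28428.5) = -0.3351…

-0.34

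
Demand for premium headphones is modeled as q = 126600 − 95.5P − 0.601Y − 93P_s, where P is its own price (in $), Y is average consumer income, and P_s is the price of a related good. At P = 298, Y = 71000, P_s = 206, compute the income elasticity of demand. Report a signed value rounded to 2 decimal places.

-1.18

At the given values, q = 126600 − 95.5(298) − 0.601(71000) − 93(206) = 36312.
∂q/∂Y = -0.601.
E = (-0.601) × (71000/36312) = -1.1751…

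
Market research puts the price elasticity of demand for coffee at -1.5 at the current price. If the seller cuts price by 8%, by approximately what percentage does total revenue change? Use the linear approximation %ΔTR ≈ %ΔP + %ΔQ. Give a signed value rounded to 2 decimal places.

%ΔQ ≈ Ed × %ΔP = (-1.5) × (-8%) = +12.0000%
%ΔTR ≈ %ΔP + %ΔQ = (-8%) + (+12.0000%) = +4.0000%

+4.00%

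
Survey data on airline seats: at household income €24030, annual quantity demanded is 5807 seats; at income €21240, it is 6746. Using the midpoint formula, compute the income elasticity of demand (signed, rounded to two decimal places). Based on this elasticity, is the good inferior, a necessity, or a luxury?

%ΔQ = (6746 − 5807)/[( 5807 + 6746)/2] = 939/6276.5 = 0.149605…
%ΔIncome = (21240 − 24030)/[( 24030 + 21240)/2] = -2790/22635 = -0.123260…
E_income = (939/6276.5) / (-2790/22635) = -1.2137…
E_income < 0 ⇒ inferior good.

-1.21; inferior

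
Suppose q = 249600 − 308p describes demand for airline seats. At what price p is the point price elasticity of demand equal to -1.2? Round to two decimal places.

Ed = −308p/(249600 − 308p). Set this equal to -1.2:
308p = 1.2·(249600 − 308p) ⇒ 308p(1 + 1.2) = 1.2·249600
p = 1.2·249600 / (308·2.2) = 442.0306…

442.03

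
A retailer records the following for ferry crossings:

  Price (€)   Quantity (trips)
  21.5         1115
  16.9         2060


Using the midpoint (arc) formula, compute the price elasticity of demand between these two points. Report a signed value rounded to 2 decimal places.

-2.48

%ΔQ = (2060 − 1115) / [(1115 + 2060)/2] = 945/1587.5 = 0.595275…
%ΔP = (16.9 − 21.5) / [(21.5 + 16.9)/2] = -4.6/19.2 = -0.239583…
Arc Ed = %ΔQ / %ΔP = (945/1587.5) / (-4.6/19.2) = -2.4846…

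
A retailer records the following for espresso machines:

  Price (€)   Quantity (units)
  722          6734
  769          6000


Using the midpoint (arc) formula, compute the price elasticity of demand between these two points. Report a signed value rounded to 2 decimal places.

%ΔQ = (6000 − 6734) / [(6734 + 6000)/2] = -734/6367 = -0.115281…
%ΔP = (769 − 722) / [(722 + 769)/2] = 47/745.5 = 0.063044…
Arc Ed = %ΔQ / %ΔP = (-734/6367) / (47/745.5) = -1.8285…

-1.83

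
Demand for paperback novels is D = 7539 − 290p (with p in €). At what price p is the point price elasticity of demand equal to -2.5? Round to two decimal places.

18.57

Ed = −290p/(7539 − 290p). Set this equal to -2.5:
290p = 2.5·(7539 − 290p) ⇒ 290p(1 + 2.5) = 2.5·7539
p = 2.5·7539 / (290·3.5) = 18.5689…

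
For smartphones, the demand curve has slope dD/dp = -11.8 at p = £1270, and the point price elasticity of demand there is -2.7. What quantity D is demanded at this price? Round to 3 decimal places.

5550.370

Ed = (dD/dp)·(p/D) ⇒ D = (dD/dp)·p/Ed = (-11.8)·1270/(-2.7) = 5550.37037…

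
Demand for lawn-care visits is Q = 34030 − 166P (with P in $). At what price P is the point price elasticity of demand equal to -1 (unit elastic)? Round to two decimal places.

Ed = −166P/(34030 − 166P). Set this equal to -1:
166P = 1·(34030 − 166P) ⇒ 166P(1 + 1) = 1·34030
P = 1·34030 / (166·2) = 102.5

102.50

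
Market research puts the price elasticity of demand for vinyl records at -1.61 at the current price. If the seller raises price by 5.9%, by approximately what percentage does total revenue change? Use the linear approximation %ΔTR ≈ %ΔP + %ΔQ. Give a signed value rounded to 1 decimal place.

-3.6%

%ΔQ ≈ Ed × %ΔP = (-1.61) × (+5.9%) = -9.4990%
%ΔTR ≈ %ΔP + %ΔQ = (+5.9%) + (-9.4990%) = -3.5990%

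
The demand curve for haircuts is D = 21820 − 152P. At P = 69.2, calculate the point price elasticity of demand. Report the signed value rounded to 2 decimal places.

dD/dP = −152. At P = 69.2, D = 21820 − 152(69.2) = 11301.6.
Ed = (dD/dP)·(P/D) = −152 × (69.2/11301.6) = -0.9307…

-0.93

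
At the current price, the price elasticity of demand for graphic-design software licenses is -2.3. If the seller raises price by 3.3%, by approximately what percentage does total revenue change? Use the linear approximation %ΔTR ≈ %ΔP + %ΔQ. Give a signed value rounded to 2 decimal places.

%ΔQ ≈ Ed × %ΔP = (-2.3) × (+3.3%) = -7.5900%
%ΔTR ≈ %ΔP + %ΔQ = (+3.3%) + (-7.5900%) = -4.2900%

-4.29%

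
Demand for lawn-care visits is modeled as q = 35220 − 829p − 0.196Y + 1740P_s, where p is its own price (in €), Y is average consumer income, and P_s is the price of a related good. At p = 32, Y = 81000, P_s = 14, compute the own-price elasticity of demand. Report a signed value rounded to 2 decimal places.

-1.54

At the given values, q = 35220 − 829(32) − 0.196(81000) + 1740(14) = 17176.
∂q/∂p = −829.
E = (-829) × (32/17176) = -1.5444…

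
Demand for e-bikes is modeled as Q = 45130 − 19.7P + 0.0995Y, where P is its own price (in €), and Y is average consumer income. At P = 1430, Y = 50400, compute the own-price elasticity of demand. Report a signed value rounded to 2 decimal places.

At the given values, Q = 45130 − 19.7(1430) + 0.0995(50400) = 21973.8.
∂Q/∂P = −19.7.
E = (-19.7) × (1430/21973.8) = -1.2820…

-1.28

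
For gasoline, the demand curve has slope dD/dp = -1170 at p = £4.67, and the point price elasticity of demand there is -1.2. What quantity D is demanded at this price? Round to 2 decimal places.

Ed = (dD/dp)·(p/D) ⇒ D = (dD/dp)·p/Ed = (-1170)·4.67/(-1.2) = 4553.25

4553.25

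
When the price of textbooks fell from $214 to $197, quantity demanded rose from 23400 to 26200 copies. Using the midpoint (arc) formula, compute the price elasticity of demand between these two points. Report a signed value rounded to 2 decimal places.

-1.36

%ΔQ = (26200 − 23400) / [(23400 + 26200)/2] = 2800/24800 = 0.112903…
%ΔP = (197 − 214) / [(214 + 197)/2] = -17/205.5 = -0.082725…
Arc Ed = %ΔQ / %ΔP = (2800/24800) / (-17/205.5) = -1.3648…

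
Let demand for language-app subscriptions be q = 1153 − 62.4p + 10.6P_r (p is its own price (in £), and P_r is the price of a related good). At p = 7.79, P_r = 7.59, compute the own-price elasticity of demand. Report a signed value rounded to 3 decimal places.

-0.650

At the given values, q = 1153 − 62.4(7.79) + 10.6(7.59) = 747.358.
∂q/∂p = −62.4.
E = (-62.4) × (7.79/747.358) = -0.65041…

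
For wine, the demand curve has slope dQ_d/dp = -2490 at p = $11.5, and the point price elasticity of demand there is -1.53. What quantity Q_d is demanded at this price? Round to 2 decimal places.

18715.69

Ed = (dQ_d/dp)·(p/Q_d) ⇒ Q_d = (dQ_d/dp)·p/Ed = (-2490)·11.5/(-1.53) = 18715.6862…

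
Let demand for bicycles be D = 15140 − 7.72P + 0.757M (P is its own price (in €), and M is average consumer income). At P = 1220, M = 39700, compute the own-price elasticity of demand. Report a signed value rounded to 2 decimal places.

At the given values, D = 15140 − 7.72(1220) + 0.757(39700) = 35774.5.
∂D/∂P = −7.72.
E = (-7.72) × (1220/35774.5) = -0.2632…

-0.26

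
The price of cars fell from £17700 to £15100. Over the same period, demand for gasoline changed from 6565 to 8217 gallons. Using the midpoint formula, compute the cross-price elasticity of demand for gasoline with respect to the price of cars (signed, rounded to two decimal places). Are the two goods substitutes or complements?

%ΔQ_{gasoline} = (8217 − 6565)/avg = 1652/7391 = 0.223515…
%ΔP_{cars} = (15100 − 17700)/avg = -2600/16400 = -0.158536…
E_cross = (1652/7391) / (-2600/16400) = -1.4098…
E_cross < 0 ⇒ the goods are complements.

-1.41; complements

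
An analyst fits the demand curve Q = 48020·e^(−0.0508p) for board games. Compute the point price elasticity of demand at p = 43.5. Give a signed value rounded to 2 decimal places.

-2.21

dQ/dp = −0.0508·Q = -267.659. At p = 43.5, Q = 5268.88.
Ed = (dQ/dp)·(p/Q) = (-267.659) × (43.5/5268.88) = -2.2098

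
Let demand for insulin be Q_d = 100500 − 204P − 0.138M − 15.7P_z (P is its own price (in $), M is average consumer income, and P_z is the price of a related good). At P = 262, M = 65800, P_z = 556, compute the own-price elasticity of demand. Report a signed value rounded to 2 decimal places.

-1.83

At the given values, Q_d = 100500 − 204(262) − 0.138(65800) − 15.7(556) = 29242.4.
∂Q_d/∂P = −204.
E = (-204) × (262/29242.4) = -1.8277…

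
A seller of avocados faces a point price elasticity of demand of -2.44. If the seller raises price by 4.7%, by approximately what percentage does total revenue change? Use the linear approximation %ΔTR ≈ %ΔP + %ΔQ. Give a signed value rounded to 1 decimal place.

-6.8%

%ΔQ ≈ Ed × %ΔP = (-2.44) × (+4.7%) = -11.4680%
%ΔTR ≈ %ΔP + %ΔQ = (+4.7%) + (-11.4680%) = -6.7680%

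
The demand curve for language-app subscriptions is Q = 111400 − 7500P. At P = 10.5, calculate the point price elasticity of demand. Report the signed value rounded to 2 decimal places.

-2.41

dQ/dP = −7500. At P = 10.5, Q = 111400 − 7500(10.5) = 32650.
Ed = (dQ/dP)·(P/Q) = −7500 × (10.5/32650) = -2.4119…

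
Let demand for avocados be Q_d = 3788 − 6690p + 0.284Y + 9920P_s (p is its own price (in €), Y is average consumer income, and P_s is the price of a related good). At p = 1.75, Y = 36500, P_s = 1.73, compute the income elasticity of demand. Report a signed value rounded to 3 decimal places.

0.529

At the given values, Q_d = 3788 − 6690(1.75) + 0.284(36500) + 9920(1.73) = 19608.1.
∂Q_d/∂Y = 0.284.
E = (0.284) × (36500/19608.1) = 0.52865…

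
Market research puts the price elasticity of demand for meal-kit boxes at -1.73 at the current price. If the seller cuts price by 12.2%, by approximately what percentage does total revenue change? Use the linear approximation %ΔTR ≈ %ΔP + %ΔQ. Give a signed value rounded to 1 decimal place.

%ΔQ ≈ Ed × %ΔP = (-1.73) × (-12.2%) = +21.1060%
%ΔTR ≈ %ΔP + %ΔQ = (-12.2%) + (+21.1060%) = +8.9060%

+8.9%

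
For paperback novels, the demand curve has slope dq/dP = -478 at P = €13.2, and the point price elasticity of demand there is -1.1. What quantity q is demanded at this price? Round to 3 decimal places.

Ed = (dq/dP)·(P/q) ⇒ q = (dq/dP)·P/Ed = (-478)·13.2/(-1.1) = 5736

5736.000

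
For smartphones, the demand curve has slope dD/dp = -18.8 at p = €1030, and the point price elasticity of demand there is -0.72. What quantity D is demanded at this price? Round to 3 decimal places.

26894.444

Ed = (dD/dp)·(p/D) ⇒ D = (dD/dp)·p/Ed = (-18.8)·1030/(-0.72) = 26894.44444…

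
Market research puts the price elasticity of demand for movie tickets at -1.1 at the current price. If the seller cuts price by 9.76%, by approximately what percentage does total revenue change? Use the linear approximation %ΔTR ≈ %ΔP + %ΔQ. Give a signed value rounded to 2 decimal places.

+0.98%

%ΔQ ≈ Ed × %ΔP = (-1.1) × (-9.76%) = +10.7360%
%ΔTR ≈ %ΔP + %ΔQ = (-9.76%) + (+10.7360%) = +0.9760%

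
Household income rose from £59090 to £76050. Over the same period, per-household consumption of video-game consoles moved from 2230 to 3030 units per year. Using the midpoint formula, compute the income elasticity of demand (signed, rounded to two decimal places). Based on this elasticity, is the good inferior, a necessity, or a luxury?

%ΔQ = (3030 − 2230)/[( 2230 + 3030)/2] = 800/2630 = 0.304182…
%ΔIncome = (76050 − 59090)/[( 59090 + 76050)/2] = 16960/67570 = 0.250998…
E_income = (800/2630) / (16960/67570) = 1.2118…
E_income > 1 ⇒ normal good, luxury.

1.21; luxury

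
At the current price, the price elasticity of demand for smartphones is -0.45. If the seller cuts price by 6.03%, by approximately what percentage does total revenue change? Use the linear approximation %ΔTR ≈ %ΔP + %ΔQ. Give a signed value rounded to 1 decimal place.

-3.3%

%ΔQ ≈ Ed × %ΔP = (-0.45) × (-6.03%) = +2.7135%
%ΔTR ≈ %ΔP + %ΔQ = (-6.03%) + (+2.7135%) = -3.3165%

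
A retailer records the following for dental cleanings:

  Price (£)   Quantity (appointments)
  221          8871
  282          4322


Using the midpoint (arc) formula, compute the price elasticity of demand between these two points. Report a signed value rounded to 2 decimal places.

-2.84

%ΔQ = (4322 − 8871) / [(8871 + 4322)/2] = -4549/6596.5 = -0.689608…
%ΔP = (282 − 221) / [(221 + 282)/2] = 61/251.5 = 0.242544…
Arc Ed = %ΔQ / %ΔP = (-4549/6596.5) / (61/251.5) = -2.8432…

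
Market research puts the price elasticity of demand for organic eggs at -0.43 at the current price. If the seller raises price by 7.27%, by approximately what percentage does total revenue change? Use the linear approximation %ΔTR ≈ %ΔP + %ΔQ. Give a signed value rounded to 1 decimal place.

%ΔQ ≈ Ed × %ΔP = (-0.43) × (+7.27%) = -3.1261%
%ΔTR ≈ %ΔP + %ΔQ = (+7.27%) + (-3.1261%) = +4.1439%

+4.1%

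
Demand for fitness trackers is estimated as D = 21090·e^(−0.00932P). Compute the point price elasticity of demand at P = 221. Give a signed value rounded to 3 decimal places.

dD/dP = −0.00932·D = -25.0592. At P = 221, D = 2688.76.
Ed = (dD/dP)·(P/D) = (-25.0592) × (221/2688.76) = -2.05972

-2.060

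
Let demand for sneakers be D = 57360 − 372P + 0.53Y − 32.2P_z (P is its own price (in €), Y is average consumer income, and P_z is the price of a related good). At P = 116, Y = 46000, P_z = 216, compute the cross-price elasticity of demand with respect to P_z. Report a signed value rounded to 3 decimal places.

At the given values, D = 57360 − 372(116) + 0.53(46000) − 32.2(216) = 31632.8.
∂D/∂P_z = -32.2.
E = (-32.2) × (216/31632.8) = -0.21987…

-0.220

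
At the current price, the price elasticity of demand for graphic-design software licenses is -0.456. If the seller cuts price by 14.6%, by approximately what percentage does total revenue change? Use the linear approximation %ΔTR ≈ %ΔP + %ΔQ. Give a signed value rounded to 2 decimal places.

-7.94%

%ΔQ ≈ Ed × %ΔP = (-0.456) × (-14.6%) = +6.6576%
%ΔTR ≈ %ΔP + %ΔQ = (-14.6%) + (+6.6576%) = -7.9424%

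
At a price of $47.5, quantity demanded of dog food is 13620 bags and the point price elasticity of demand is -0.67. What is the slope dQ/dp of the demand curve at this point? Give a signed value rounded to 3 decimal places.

Ed = (dQ/dp)·(p/Q) ⇒ dQ/dp = Ed·Q/p = (-0.67)·13620/47.5 = -192.11368…

-192.114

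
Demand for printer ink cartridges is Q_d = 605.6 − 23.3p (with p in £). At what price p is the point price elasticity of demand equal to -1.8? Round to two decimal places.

16.71

Ed = −23.3p/(605.6 − 23.3p). Set this equal to -1.8:
23.3p = 1.8·(605.6 − 23.3p) ⇒ 23.3p(1 + 1.8) = 1.8·605.6
p = 1.8·605.6 / (23.3·2.8) = 16.7087…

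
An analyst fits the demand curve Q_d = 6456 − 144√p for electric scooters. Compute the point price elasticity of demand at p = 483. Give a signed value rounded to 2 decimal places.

dQ_d/dp = −144/(2√p) = -3.27611. At p = 483, Q_d = 3291.27.
Ed = (dQ_d/dp)·(p/Q_d) = (-3.27611) × (483/3291.27) = -0.4807…

-0.48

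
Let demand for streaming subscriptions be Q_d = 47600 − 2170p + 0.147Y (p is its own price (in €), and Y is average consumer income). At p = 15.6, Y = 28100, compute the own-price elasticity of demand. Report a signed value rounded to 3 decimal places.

At the given values, Q_d = 47600 − 2170(15.6) + 0.147(28100) = 17878.7.
∂Q_d/∂p = −2170.
E = (-2170) × (15.6/17878.7) = -1.89342…

-1.893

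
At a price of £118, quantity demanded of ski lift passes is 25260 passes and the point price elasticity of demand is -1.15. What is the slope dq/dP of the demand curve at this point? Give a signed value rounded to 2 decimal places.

Ed = (dq/dP)·(P/q) ⇒ dq/dP = Ed·q/P = (-1.15)·25260/118 = -246.1779…

-246.18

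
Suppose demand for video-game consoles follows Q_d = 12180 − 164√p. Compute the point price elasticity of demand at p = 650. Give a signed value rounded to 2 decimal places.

-0.26

dQ_d/dp = −164/(2√p) = -3.2163. At p = 650, Q_d = 7998.8.
Ed = (dQ_d/dp)·(p/Q_d) = (-3.2163) × (650/7998.8) = -0.2613…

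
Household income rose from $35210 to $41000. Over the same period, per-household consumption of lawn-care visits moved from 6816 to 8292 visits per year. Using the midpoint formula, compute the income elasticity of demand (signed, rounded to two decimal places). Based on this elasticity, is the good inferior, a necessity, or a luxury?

1.29; luxury

%ΔQ = (8292 − 6816)/[( 6816 + 8292)/2] = 1476/7554 = 0.195393…
%ΔIncome = (41000 − 35210)/[( 35210 + 41000)/2] = 5790/38105 = 0.151948…
E_income = (1476/7554) / (5790/38105) = 1.2859…
E_income > 1 ⇒ normal good, luxury.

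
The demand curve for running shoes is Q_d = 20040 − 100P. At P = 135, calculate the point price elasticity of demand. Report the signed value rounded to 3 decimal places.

-2.064

dQ_d/dP = −100. At P = 135, Q_d = 20040 − 100(135) = 6540.
Ed = (dQ_d/dP)·(P/Q_d) = −100 × (135/6540) = -2.06422…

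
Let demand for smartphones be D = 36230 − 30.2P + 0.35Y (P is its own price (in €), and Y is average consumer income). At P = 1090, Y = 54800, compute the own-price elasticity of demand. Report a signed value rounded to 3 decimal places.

-1.464

At the given values, D = 36230 − 30.2(1090) + 0.35(54800) = 22492.
∂D/∂P = −30.2.
E = (-30.2) × (1090/22492) = -1.46354…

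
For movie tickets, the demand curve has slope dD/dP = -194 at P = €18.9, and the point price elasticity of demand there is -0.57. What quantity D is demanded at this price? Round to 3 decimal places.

Ed = (dD/dP)·(P/D) ⇒ D = (dD/dP)·P/Ed = (-194)·18.9/(-0.57) = 6432.63157…

6432.632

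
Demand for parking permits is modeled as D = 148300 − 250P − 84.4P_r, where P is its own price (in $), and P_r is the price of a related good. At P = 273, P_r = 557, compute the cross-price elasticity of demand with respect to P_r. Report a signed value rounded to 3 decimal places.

-1.423

At the given values, D = 148300 − 250(273) − 84.4(557) = 33039.2.
∂D/∂P_r = -84.4.
E = (-84.4) × (557/33039.2) = -1.42287…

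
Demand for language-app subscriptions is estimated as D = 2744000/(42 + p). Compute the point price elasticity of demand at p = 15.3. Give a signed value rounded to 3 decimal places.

-0.267

dD/dp = −2744000/(42 + p)² = -835.747. At p = 15.3, D = 47888.3.
Ed = (dD/dp)·(p/D) = (-835.747) × (15.3/47888.3) = -0.26701…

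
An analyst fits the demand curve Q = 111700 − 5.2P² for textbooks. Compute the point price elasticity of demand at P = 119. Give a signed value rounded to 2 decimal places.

-3.87

dQ/dP = −2·5.2·P = -1237.6. At P = 119, Q = 38062.8.
Ed = (dQ/dP)·(P/Q) = (-1237.6) × (119/38062.8) = -3.8692…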